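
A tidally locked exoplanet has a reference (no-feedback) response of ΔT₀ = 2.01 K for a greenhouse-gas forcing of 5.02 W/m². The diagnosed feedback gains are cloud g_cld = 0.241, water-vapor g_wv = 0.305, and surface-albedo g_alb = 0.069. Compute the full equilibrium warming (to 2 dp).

Total gain g = 0.241 + 0.305 + 0.069 = 0.615.
Amplification A = 1/(1 − 0.615) = 2.597.
ΔT = 2.01 × 2.597 = 5.22 K.

5.22 K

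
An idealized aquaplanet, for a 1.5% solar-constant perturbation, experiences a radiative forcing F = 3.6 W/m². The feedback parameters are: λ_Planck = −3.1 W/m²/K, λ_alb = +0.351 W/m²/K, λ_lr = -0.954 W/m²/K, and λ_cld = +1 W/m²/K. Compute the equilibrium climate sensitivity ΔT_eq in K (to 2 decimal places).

Net feedback parameter λ = (−3.1) + (+0.351) + (-0.954) + (+1) = -2.703 W/m²/K.
ΔT = −F/λ = −3.6/(-2.703) = 1.33 K.

1.33 K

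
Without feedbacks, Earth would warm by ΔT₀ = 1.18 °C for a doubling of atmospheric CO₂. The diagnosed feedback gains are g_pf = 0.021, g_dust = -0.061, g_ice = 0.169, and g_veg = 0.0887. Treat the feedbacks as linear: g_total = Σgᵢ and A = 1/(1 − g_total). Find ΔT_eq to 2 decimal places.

1.51 °C

Total gain g = 0.021 − 0.061 + 0.169 + 0.0887 = 0.2177.
Amplification A = 1/(1 − 0.2177) = 1.278.
ΔT = 1.18 × 1.278 = 1.51 °C.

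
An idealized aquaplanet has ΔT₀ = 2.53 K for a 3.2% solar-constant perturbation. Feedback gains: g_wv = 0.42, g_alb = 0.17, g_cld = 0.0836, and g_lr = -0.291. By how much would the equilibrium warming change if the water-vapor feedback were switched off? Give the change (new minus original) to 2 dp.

Original: g = 0.3826, ΔT = 2.53/(1−0.3826) = 4.0978 K.
Without water-vapor: g' = -0.0374, ΔT' = 2.53/(1+0.0374) = 2.4388 K.
Change = 2.4388 − 4.0978 = -1.66 K.

-1.66 K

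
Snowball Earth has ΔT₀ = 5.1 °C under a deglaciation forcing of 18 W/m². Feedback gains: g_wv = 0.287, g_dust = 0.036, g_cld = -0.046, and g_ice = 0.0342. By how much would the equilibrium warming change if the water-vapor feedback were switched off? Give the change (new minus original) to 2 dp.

-2.18 °C

Original: g = 0.3112, ΔT = 5.1/(1−0.3112) = 7.4042 °C.
Without water-vapor: g' = 0.0242, ΔT' = 5.1/(1−0.0242) = 5.2265 °C.
Change = 5.2265 − 7.4042 = -2.18 °C.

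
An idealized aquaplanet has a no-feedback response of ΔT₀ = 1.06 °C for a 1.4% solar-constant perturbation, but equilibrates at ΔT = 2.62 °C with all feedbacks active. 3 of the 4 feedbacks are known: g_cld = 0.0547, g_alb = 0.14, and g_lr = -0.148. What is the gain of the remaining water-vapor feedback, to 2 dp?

Amplification A = ΔT/ΔT₀ = 2.62/1.06 = 2.472.
Total gain g = 1 − 1/A = 1 − 1/2.472 = 0.5955.
Known gains sum to 0.0547 + 0.14 − 0.148 = 0.0467.
g_wv = 0.5955 − 0.0467 = 0.55.

0.55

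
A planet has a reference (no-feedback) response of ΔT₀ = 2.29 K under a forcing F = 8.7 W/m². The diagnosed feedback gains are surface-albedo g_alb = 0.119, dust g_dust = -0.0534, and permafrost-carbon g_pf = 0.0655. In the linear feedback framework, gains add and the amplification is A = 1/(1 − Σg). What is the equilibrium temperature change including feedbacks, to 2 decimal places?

2.64 K

Total gain g = 0.119 − 0.0534 + 0.0655 = 0.1311.
Amplification A = 1/(1 − 0.1311) = 1.151.
ΔT = 2.29 × 1.151 = 2.64 K.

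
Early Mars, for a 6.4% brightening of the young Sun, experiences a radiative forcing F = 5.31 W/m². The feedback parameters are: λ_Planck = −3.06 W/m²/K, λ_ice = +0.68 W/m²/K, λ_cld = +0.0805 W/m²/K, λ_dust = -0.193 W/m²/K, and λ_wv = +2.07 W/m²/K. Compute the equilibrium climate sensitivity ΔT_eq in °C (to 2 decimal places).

12.57 °C

Net feedback parameter λ = (−3.06) + (+0.68) + (+0.0805) + (-0.193) + (+2.07) = -0.4225 W/m²/K.
ΔT = −F/λ = −5.31/(-0.4225) = 12.57 °C.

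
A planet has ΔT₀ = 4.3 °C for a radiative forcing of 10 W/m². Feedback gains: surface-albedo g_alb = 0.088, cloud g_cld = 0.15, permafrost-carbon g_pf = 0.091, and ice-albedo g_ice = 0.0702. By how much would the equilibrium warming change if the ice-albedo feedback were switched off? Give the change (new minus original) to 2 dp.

Original: g = 0.3992, ΔT = 4.3/(1−0.3992) = 7.1571 °C.
Without ice-albedo: g' = 0.329, ΔT' = 4.3/(1−0.329) = 6.4083 °C.
Change = 6.4083 − 7.1571 = -0.75 °C.

-0.75 °C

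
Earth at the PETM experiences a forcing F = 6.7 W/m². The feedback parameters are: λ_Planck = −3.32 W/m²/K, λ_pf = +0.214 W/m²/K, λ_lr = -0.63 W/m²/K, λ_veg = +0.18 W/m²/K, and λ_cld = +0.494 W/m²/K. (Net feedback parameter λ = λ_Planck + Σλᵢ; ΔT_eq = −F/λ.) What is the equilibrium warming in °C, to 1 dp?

Net feedback parameter λ = (−3.32) + (+0.214) + (-0.63) + (+0.18) + (+0.494) = -3.062 W/m²/K.
ΔT = −F/λ = −6.7/(-3.062) = 2.2 °C.

2.2 °C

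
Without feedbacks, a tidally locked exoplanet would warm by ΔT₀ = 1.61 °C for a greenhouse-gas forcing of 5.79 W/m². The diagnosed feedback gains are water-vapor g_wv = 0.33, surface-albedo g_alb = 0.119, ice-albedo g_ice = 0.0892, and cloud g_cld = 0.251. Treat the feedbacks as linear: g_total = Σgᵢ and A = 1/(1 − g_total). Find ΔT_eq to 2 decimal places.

Total gain g = 0.33 + 0.119 + 0.0892 + 0.251 = 0.7892.
Amplification A = 1/(1 − 0.7892) = 4.744.
ΔT = 1.61 × 4.744 = 7.64 °C.

7.64 °C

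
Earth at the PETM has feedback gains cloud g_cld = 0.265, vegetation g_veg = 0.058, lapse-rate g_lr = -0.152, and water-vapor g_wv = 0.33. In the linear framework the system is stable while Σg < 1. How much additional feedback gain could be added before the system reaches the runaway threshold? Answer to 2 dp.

0.50

Current total gain = 0.265 + 0.058 − 0.152 + 0.33 = 0.501.
Margin to runaway = 1 − 0.501 = 0.50.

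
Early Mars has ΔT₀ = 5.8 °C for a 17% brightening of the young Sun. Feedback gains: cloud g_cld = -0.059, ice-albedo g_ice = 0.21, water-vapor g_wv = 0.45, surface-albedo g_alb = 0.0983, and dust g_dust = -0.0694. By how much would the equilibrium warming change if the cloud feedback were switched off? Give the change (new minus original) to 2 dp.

2.97 °C

Original: g = 0.6299, ΔT = 5.8/(1−0.6299) = 15.6714 °C.
Without cloud: g' = 0.6889, ΔT' = 5.8/(1−0.6889) = 18.6435 °C.
Change = 18.6435 − 15.6714 = 2.97 °C.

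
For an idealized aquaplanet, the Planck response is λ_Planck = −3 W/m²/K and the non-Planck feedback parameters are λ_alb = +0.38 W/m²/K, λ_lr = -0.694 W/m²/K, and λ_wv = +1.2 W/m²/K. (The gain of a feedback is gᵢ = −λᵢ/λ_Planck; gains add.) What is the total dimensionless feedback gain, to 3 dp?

Convert to gains: g_alb = 0.38/3 = 0.1267; g_lr = -0.694/3 = -0.2313; g_wv = 1.2/3 = 0.4.
Total gain g = 0.2954.

0.295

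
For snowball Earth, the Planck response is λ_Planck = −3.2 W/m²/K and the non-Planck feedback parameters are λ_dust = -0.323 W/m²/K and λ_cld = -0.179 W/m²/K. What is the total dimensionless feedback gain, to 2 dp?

Convert to gains: g_dust = -0.323/3.2 = -0.1009; g_cld = -0.179/3.2 = -0.05594.
Total gain g = -0.15684.

-0.16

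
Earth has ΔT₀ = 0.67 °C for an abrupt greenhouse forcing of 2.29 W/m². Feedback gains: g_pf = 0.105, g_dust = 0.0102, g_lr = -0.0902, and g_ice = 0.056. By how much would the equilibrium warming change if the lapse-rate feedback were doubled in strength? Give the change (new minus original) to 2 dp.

-0.07 °C

Original: g = 0.081, ΔT = 0.67/(1−0.081) = 0.7291 °C.
With doubled lapse-rate: g' = -0.0092, ΔT' = 0.67/(1+0.0092) = 0.6639 °C.
Change = 0.6639 − 0.7291 = -0.07 °C.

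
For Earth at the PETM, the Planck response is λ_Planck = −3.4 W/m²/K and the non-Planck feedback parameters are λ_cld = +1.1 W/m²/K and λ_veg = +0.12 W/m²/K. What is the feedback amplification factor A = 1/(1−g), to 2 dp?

1.56

Convert to gains: g_cld = 1.1/3.4 = 0.3235; g_veg = 0.12/3.4 = 0.03529.
Total gain g = 0.35879.
A = 1/(1 − 0.35879) = 1.56.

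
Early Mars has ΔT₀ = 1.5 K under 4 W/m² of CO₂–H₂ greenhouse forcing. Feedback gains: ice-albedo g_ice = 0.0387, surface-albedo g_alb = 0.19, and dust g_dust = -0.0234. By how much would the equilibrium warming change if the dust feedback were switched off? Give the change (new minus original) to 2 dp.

Original: g = 0.2053, ΔT = 1.5/(1−0.2053) = 1.8875 K.
Without dust: g' = 0.2287, ΔT' = 1.5/(1−0.2287) = 1.9448 K.
Change = 1.9448 − 1.8875 = 0.06 K.

0.06 K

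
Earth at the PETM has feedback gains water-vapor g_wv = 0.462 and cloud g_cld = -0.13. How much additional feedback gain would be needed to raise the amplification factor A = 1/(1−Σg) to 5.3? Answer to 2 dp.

0.48

Current total gain = 0.332.
Target gain for A = 5.3: g* = 1 − 1/5.3 = 0.8113.
Additional gain needed = 0.8113 − 0.332 = 0.48.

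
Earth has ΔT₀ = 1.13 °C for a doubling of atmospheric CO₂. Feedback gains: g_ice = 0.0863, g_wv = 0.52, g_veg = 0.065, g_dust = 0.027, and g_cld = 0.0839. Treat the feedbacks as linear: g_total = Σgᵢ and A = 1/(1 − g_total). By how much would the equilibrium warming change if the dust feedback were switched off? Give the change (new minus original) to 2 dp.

-0.57 °C

Original: g = 0.7822, ΔT = 1.13/(1−0.7822) = 5.1882 °C.
Without dust: g' = 0.7552, ΔT' = 1.13/(1−0.7552) = 4.6160 °C.
Change = 4.6160 − 5.1882 = -0.57 °C.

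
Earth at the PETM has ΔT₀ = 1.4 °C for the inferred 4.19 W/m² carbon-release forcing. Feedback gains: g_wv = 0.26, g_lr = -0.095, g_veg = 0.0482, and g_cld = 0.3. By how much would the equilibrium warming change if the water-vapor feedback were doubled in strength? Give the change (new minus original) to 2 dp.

3.30 °C

Original: g = 0.5132, ΔT = 1.4/(1−0.5132) = 2.8759 °C.
With doubled water-vapor: g' = 0.7732, ΔT' = 1.4/(1−0.7732) = 6.1728 °C.
Change = 6.1728 − 2.8759 = 3.30 °C.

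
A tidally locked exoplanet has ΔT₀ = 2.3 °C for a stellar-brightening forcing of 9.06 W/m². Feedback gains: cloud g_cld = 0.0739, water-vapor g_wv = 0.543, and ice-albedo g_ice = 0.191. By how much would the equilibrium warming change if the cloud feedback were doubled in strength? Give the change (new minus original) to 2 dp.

Original: g = 0.8079, ΔT = 2.3/(1−0.8079) = 11.9729 °C.
With doubled cloud: g' = 0.8818, ΔT' = 2.3/(1−0.8818) = 19.4585 °C.
Change = 19.4585 − 11.9729 = 7.49 °C.

7.49 °C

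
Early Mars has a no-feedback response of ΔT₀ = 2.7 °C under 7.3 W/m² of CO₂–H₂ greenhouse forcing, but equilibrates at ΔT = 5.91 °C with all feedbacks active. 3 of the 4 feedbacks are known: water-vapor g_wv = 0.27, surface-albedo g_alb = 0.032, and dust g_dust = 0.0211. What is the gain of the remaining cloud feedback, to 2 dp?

0.22

Amplification A = ΔT/ΔT₀ = 5.91/2.7 = 2.189.
Total gain g = 1 − 1/A = 1 − 1/2.189 = 0.5432.
Known gains sum to 0.27 + 0.032 + 0.0211 = 0.3231.
g_cld = 0.5432 − 0.3231 = 0.22.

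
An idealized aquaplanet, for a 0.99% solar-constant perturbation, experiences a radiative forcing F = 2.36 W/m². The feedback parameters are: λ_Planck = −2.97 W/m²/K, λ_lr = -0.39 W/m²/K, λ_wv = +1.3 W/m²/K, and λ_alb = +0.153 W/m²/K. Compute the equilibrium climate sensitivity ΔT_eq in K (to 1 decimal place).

1.2 K

Net feedback parameter λ = (−2.97) + (-0.39) + (+1.3) + (+0.153) = -1.907 W/m²/K.
ΔT = −F/λ = −2.36/(-1.907) = 1.2 K.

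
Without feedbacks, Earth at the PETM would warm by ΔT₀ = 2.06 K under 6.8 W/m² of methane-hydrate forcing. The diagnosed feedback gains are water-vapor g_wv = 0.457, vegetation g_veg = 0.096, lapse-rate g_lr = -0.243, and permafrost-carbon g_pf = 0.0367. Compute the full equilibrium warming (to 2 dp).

3.15 K

Total gain g = 0.457 + 0.096 − 0.243 + 0.0367 = 0.3467.
Amplification A = 1/(1 − 0.3467) = 1.531.
ΔT = 2.06 × 1.531 = 3.15 K.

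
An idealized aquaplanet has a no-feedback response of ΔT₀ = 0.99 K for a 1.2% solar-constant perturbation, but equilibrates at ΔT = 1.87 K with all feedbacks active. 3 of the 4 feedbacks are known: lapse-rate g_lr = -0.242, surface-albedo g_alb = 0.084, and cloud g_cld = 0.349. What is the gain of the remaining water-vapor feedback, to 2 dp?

0.28

Amplification A = ΔT/ΔT₀ = 1.87/0.99 = 1.889.
Total gain g = 1 − 1/A = 1 − 1/1.889 = 0.4706.
Known gains sum to -0.242 + 0.084 + 0.349 = 0.191.
g_wv = 0.4706 − 0.191 = 0.28.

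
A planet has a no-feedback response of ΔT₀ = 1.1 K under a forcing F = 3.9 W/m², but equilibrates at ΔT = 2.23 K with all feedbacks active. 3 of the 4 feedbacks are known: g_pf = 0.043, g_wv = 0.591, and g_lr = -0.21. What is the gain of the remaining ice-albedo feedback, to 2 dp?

Amplification A = ΔT/ΔT₀ = 2.23/1.1 = 2.027.
Total gain g = 1 − 1/A = 1 − 1/2.027 = 0.5067.
Known gains sum to 0.043 + 0.591 − 0.21 = 0.424.
g_ice = 0.5067 − 0.424 = 0.08.

0.08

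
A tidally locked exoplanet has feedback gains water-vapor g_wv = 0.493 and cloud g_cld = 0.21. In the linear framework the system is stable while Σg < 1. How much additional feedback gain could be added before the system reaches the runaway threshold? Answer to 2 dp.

0.30

Current total gain = 0.493 + 0.21 = 0.703.
Margin to runaway = 1 − 0.703 = 0.30.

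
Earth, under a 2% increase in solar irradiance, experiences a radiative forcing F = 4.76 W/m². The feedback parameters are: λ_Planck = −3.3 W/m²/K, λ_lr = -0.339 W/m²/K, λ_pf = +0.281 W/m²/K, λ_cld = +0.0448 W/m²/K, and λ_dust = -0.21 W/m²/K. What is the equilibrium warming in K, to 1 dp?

1.4 K

Net feedback parameter λ = (−3.3) + (-0.339) + (+0.281) + (+0.0448) + (-0.21) = -3.5232 W/m²/K.
ΔT = −F/λ = −4.76/(-3.5232) = 1.4 K.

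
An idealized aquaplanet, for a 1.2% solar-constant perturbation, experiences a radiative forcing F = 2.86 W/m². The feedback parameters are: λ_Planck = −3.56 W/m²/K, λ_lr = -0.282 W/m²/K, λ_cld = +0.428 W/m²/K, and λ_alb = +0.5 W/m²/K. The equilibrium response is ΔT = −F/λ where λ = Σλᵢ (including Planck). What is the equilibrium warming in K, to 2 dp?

Net feedback parameter λ = (−3.56) + (-0.282) + (+0.428) + (+0.5) = -2.914 W/m²/K.
ΔT = −F/λ = −2.86/(-2.914) = 0.98 K.

0.98 K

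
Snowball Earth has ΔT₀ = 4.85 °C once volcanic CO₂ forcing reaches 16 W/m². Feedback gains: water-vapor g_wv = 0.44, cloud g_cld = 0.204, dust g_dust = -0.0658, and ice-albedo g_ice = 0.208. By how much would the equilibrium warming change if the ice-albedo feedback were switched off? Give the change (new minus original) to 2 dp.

Original: g = 0.7862, ΔT = 4.85/(1−0.7862) = 22.6848 °C.
Without ice-albedo: g' = 0.5782, ΔT' = 4.85/(1−0.5782) = 11.4983 °C.
Change = 11.4983 − 22.6848 = -11.19 °C.

-11.19 °C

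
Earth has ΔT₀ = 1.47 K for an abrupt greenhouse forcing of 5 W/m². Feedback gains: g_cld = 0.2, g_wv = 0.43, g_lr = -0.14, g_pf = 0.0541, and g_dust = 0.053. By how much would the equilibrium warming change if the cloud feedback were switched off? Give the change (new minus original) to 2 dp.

Original: g = 0.5971, ΔT = 1.47/(1−0.5971) = 3.6485 K.
Without cloud: g' = 0.3971, ΔT' = 1.47/(1−0.3971) = 2.4382 K.
Change = 2.4382 − 3.6485 = -1.21 K.

-1.21 K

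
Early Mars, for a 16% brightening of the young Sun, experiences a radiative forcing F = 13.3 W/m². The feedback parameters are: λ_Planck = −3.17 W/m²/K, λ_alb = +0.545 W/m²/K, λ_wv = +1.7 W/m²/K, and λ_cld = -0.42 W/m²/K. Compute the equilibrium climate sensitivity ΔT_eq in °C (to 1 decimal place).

9.9 °C

Net feedback parameter λ = (−3.17) + (+0.545) + (+1.7) + (-0.42) = -1.345 W/m²/K.
ΔT = −F/λ = −13.3/(-1.345) = 9.9 °C.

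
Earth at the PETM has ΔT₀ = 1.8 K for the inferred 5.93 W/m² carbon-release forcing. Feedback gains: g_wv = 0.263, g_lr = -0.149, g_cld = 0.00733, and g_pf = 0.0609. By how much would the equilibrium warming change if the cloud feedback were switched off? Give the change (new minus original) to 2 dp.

-0.02 K

Original: g = 0.18223, ΔT = 1.8/(1−0.18223) = 2.2011 K.
Without cloud: g' = 0.1749, ΔT' = 1.8/(1−0.1749) = 2.1816 K.
Change = 2.1816 − 2.2011 = -0.02 K.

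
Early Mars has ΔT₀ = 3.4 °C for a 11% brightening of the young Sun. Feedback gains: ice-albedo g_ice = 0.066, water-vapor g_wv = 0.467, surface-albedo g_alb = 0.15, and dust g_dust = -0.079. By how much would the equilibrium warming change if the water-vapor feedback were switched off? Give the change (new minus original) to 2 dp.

-4.65 °C

Original: g = 0.604, ΔT = 3.4/(1−0.604) = 8.5859 °C.
Without water-vapor: g' = 0.137, ΔT' = 3.4/(1−0.137) = 3.9397 °C.
Change = 3.9397 − 8.5859 = -4.65 °C.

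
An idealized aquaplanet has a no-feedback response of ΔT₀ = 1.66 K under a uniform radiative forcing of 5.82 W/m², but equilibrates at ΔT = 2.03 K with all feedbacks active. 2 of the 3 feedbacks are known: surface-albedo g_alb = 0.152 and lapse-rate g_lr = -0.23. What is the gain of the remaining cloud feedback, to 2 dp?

Amplification A = ΔT/ΔT₀ = 2.03/1.66 = 1.223.
Total gain g = 1 − 1/A = 1 − 1/1.223 = 0.1823.
Known gains sum to 0.152 − 0.23 = -0.078.
g_cld = 0.1823 + 0.078 = 0.26.

0.26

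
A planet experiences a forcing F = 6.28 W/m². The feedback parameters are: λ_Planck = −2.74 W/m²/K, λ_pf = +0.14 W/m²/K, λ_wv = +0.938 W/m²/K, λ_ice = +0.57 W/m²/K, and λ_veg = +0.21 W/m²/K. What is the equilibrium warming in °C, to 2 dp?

Net feedback parameter λ = (−2.74) + (+0.14) + (+0.938) + (+0.57) + (+0.21) = -0.882 W/m²/K.
ΔT = −F/λ = −6.28/(-0.882) = 7.12 °C.

7.12 °C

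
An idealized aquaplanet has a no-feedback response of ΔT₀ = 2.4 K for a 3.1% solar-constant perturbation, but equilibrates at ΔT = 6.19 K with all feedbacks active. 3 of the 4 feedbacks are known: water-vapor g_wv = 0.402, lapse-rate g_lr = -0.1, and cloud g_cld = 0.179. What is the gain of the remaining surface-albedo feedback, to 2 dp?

0.13

Amplification A = ΔT/ΔT₀ = 6.19/2.4 = 2.579.
Total gain g = 1 − 1/A = 1 − 1/2.579 = 0.6123.
Known gains sum to 0.402 − 0.1 + 0.179 = 0.481.
g_alb = 0.6123 − 0.481 = 0.13.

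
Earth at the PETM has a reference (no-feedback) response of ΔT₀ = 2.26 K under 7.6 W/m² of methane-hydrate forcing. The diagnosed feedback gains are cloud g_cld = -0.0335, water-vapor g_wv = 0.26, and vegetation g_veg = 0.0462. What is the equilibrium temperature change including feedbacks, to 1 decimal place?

Total gain g = -0.0335 + 0.26 + 0.0462 = 0.2727.
Amplification A = 1/(1 − 0.2727) = 1.375.
ΔT = 2.26 × 1.375 = 3.1 K.

3.1 K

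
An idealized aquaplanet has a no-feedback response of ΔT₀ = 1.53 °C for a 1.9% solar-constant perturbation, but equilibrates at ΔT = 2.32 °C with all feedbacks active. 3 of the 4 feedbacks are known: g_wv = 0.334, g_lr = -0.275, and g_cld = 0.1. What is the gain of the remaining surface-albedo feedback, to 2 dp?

0.18

Amplification A = ΔT/ΔT₀ = 2.32/1.53 = 1.516.
Total gain g = 1 − 1/A = 1 − 1/1.516 = 0.3404.
Known gains sum to 0.334 − 0.275 + 0.1 = 0.159.
g_alb = 0.3404 − 0.159 = 0.18.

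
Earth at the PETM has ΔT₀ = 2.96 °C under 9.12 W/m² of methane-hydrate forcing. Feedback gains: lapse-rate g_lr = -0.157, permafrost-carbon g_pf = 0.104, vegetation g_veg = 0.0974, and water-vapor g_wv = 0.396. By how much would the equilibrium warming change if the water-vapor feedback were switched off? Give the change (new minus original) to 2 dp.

-2.19 °C

Original: g = 0.4404, ΔT = 2.96/(1−0.4404) = 5.2895 °C.
Without water-vapor: g' = 0.0444, ΔT' = 2.96/(1−0.0444) = 3.0975 °C.
Change = 3.0975 − 5.2895 = -2.19 °C.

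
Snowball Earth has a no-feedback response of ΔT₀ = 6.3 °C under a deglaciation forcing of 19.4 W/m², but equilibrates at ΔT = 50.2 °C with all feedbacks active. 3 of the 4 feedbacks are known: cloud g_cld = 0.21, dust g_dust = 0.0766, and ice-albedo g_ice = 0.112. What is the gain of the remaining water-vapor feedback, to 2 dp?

0.48

Amplification A = ΔT/ΔT₀ = 50.2/6.3 = 7.968.
Total gain g = 1 − 1/A = 1 − 1/7.968 = 0.8745.
Known gains sum to 0.21 + 0.0766 + 0.112 = 0.3986.
g_wv = 0.8745 − 0.3986 = 0.48.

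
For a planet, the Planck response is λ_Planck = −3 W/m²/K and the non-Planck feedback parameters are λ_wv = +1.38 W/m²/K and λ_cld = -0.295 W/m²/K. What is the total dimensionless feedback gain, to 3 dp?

0.362

Convert to gains: g_wv = 1.38/3 = 0.46; g_cld = -0.295/3 = -0.09833.
Total gain g = 0.36167.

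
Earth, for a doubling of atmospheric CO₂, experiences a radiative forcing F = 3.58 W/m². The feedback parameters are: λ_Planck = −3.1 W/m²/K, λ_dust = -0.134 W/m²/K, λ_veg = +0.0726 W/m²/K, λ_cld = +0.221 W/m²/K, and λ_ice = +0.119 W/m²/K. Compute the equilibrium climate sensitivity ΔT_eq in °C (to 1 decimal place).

Net feedback parameter λ = (−3.1) + (-0.134) + (+0.0726) + (+0.221) + (+0.119) = -2.8214 W/m²/K.
ΔT = −F/λ = −3.58/(-2.8214) = 1.3 °C.

1.3 °C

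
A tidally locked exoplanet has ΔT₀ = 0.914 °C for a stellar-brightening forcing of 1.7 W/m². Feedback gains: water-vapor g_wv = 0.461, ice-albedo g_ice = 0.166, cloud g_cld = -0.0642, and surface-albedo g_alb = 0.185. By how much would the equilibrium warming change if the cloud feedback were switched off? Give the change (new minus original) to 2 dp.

Original: g = 0.7478, ΔT = 0.914/(1−0.7478) = 3.6241 °C.
Without cloud: g' = 0.812, ΔT' = 0.914/(1−0.812) = 4.8617 °C.
Change = 4.8617 − 3.6241 = 1.24 °C.

1.24 °C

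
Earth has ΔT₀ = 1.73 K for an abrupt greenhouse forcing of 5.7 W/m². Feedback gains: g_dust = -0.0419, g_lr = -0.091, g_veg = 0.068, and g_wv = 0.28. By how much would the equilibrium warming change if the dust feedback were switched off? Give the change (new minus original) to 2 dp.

0.12 K

Original: g = 0.2151, ΔT = 1.73/(1−0.2151) = 2.2041 K.
Without dust: g' = 0.257, ΔT' = 1.73/(1−0.257) = 2.3284 K.
Change = 2.3284 − 2.2041 = 0.12 K.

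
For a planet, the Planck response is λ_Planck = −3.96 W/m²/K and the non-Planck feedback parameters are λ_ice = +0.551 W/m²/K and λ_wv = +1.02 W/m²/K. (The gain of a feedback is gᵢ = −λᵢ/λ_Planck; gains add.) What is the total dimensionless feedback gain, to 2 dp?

0.40

Convert to gains: g_ice = 0.551/3.96 = 0.1391; g_wv = 1.02/3.96 = 0.2576.
Total gain g = 0.3967.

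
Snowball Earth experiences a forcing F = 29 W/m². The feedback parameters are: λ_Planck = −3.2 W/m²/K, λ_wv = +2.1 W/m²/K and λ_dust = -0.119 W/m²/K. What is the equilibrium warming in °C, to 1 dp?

23.8 °C

Net feedback parameter λ = (−3.2) + (+2.1) + (-0.119) = -1.219 W/m²/K.
ΔT = −F/λ = −29/(-1.219) = 23.8 °C.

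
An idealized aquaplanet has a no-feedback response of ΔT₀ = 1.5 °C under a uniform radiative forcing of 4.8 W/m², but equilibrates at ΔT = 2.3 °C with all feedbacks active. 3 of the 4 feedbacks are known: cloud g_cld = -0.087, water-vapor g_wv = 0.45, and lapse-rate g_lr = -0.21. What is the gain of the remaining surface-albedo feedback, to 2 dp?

0.19

Amplification A = ΔT/ΔT₀ = 2.3/1.5 = 1.533.
Total gain g = 1 − 1/A = 1 − 1/1.533 = 0.3477.
Known gains sum to -0.087 + 0.45 − 0.21 = 0.153.
g_alb = 0.3477 − 0.153 = 0.19.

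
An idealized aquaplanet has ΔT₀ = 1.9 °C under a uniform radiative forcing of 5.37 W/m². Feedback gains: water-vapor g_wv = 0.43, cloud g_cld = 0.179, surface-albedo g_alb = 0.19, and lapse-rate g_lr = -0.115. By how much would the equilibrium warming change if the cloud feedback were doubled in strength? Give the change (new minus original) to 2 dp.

7.86 °C

Original: g = 0.684, ΔT = 1.9/(1−0.684) = 6.0127 °C.
With doubled cloud: g' = 0.863, ΔT' = 1.9/(1−0.863) = 13.8686 °C.
Change = 13.8686 − 6.0127 = 7.86 °C.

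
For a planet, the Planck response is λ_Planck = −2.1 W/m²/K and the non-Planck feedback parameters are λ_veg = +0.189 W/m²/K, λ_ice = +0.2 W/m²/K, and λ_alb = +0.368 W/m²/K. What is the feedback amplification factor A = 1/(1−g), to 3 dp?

1.564

Convert to gains: g_veg = 0.189/2.1 = 0.09; g_ice = 0.2/2.1 = 0.09524; g_alb = 0.368/2.1 = 0.1752.
Total gain g = 0.36044.
A = 1/(1 − 0.36044) = 1.564.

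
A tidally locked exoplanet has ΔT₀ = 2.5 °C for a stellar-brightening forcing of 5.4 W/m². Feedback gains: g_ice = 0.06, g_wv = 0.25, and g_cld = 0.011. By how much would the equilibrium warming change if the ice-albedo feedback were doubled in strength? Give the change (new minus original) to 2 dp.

0.36 °C

Original: g = 0.321, ΔT = 2.5/(1−0.321) = 3.6819 °C.
With doubled ice-albedo: g' = 0.381, ΔT' = 2.5/(1−0.381) = 4.0388 °C.
Change = 4.0388 − 3.6819 = 0.36 °C.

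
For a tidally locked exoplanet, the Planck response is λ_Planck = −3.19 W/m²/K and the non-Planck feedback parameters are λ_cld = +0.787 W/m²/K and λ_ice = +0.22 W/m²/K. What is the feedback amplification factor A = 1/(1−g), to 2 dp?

1.46

Convert to gains: g_cld = 0.787/3.19 = 0.2467; g_ice = 0.22/3.19 = 0.06897.
Total gain g = 0.31567.
A = 1/(1 − 0.31567) = 1.46.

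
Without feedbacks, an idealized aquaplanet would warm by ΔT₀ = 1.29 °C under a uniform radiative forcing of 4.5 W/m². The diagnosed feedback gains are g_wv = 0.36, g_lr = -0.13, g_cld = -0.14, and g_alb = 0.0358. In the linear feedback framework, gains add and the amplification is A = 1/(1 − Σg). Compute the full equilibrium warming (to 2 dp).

Total gain g = 0.36 − 0.13 − 0.14 + 0.0358 = 0.1258.
Amplification A = 1/(1 − 0.1258) = 1.144.
ΔT = 1.29 × 1.144 = 1.48 °C.

1.48 °C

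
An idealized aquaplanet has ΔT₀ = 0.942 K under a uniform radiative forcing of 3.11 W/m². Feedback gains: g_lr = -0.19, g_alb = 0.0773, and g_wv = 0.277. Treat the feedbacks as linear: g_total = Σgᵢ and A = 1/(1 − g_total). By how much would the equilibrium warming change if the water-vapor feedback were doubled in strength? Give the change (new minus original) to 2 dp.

Original: g = 0.1643, ΔT = 0.942/(1−0.1643) = 1.1272 K.
With doubled water-vapor: g' = 0.4413, ΔT' = 0.942/(1−0.4413) = 1.6861 K.
Change = 1.6861 − 1.1272 = 0.56 K.

0.56 K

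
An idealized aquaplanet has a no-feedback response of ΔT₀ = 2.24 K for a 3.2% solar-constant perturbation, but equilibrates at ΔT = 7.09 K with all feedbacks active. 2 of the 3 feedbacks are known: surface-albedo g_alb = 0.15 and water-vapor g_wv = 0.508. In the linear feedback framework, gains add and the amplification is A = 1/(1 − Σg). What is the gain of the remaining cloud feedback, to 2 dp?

0.03

Amplification A = ΔT/ΔT₀ = 7.09/2.24 = 3.165.
Total gain g = 1 − 1/A = 1 − 1/3.165 = 0.684.
Known gains sum to 0.15 + 0.508 = 0.658.
g_cld = 0.684 − 0.658 = 0.03.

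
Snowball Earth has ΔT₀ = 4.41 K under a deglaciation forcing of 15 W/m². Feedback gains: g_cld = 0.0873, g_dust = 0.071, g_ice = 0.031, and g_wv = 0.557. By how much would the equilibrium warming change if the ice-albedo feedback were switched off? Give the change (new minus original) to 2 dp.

Original: g = 0.7463, ΔT = 4.41/(1−0.7463) = 17.3827 K.
Without ice-albedo: g' = 0.7153, ΔT' = 4.41/(1−0.7153) = 15.4900 K.
Change = 15.4900 − 17.3827 = -1.89 K.

-1.89 K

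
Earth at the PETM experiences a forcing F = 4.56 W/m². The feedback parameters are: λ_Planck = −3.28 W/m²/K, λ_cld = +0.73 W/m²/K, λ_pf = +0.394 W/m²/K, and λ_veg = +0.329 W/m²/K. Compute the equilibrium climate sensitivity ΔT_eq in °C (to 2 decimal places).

2.50 °C

Net feedback parameter λ = (−3.28) + (+0.73) + (+0.394) + (+0.329) = -1.827 W/m²/K.
ΔT = −F/λ = −4.56/(-1.827) = 2.50 °C.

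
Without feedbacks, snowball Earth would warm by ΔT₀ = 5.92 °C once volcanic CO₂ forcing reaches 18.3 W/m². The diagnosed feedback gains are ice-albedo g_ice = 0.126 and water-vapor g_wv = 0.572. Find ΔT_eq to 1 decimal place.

19.6 °C

Total gain g = 0.126 + 0.572 = 0.698.
Amplification A = 1/(1 − 0.698) = 3.311.
ΔT = 5.92 × 3.311 = 19.6 °C.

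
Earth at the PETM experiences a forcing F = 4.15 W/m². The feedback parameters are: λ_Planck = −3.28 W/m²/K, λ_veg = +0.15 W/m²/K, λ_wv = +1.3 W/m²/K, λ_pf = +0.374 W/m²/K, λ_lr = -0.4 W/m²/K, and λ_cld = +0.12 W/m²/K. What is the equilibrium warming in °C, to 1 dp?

Net feedback parameter λ = (−3.28) + (+0.15) + (+1.3) + (+0.374) + (-0.4) + (+0.12) = -1.736 W/m²/K.
ΔT = −F/λ = −4.15/(-1.736) = 2.4 °C.

2.4 °C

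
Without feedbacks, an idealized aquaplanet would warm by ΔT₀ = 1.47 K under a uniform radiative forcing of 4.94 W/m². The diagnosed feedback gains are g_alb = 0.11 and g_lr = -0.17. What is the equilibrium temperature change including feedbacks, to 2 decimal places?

Total gain g = 0.11 − 0.17 = -0.06.
Amplification A = 1/(1 + 0.06) = 0.9434.
ΔT = 1.47 × 0.9434 = 1.39 K.

1.39 K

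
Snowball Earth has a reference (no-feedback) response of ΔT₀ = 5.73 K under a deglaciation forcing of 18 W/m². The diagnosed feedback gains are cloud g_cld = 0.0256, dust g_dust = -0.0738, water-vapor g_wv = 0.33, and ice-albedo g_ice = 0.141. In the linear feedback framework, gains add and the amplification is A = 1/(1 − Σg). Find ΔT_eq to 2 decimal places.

9.93 K

Total gain g = 0.0256 − 0.0738 + 0.33 + 0.141 = 0.4228.
Amplification A = 1/(1 − 0.4228) = 1.733.
ΔT = 5.73 × 1.733 = 9.93 K.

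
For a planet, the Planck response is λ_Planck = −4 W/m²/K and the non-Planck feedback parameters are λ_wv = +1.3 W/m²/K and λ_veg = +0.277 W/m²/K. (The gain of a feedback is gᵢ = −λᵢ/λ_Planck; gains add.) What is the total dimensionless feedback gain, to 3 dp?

0.394

Convert to gains: g_wv = 1.3/4 = 0.325; g_veg = 0.277/4 = 0.06925.
Total gain g = 0.39425.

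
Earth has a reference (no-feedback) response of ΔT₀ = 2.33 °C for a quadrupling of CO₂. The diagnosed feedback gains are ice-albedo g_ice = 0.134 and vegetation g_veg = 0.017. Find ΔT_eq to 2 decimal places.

Total gain g = 0.134 + 0.017 = 0.151.
Amplification A = 1/(1 − 0.151) = 1.178.
ΔT = 2.33 × 1.178 = 2.74 °C.

2.74 °C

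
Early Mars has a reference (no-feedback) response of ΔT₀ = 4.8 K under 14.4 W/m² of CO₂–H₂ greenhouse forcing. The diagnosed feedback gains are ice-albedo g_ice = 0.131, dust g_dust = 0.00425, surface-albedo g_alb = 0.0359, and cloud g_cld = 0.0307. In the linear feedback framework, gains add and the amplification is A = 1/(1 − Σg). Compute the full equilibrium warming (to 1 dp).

Total gain g = 0.131 + 0.00425 + 0.0359 + 0.0307 = 0.20185.
Amplification A = 1/(1 − 0.20185) = 1.253.
ΔT = 4.8 × 1.253 = 6.0 K.

6.0 K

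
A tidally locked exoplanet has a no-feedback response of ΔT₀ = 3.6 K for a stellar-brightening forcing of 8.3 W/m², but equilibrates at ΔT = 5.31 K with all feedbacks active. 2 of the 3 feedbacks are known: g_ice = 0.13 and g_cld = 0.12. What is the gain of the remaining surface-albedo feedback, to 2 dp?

Amplification A = ΔT/ΔT₀ = 5.31/3.6 = 1.475.
Total gain g = 1 − 1/A = 1 − 1/1.475 = 0.322.
Known gains sum to 0.13 + 0.12 = 0.25.
g_alb = 0.322 − 0.25 = 0.07.

0.07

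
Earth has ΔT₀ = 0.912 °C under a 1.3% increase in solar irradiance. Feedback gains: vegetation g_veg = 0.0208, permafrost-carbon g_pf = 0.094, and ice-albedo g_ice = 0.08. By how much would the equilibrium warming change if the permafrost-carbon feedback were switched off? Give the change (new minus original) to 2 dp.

Original: g = 0.1948, ΔT = 0.912/(1−0.1948) = 1.1326 °C.
Without permafrost-carbon: g' = 0.1008, ΔT' = 0.912/(1−0.1008) = 1.0142 °C.
Change = 1.0142 − 1.1326 = -0.12 °C.

-0.12 °C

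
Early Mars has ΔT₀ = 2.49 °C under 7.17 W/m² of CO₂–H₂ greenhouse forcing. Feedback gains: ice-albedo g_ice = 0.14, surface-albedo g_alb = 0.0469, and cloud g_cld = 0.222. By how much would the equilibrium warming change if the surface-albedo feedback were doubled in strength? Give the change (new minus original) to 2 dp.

0.36 °C

Original: g = 0.4089, ΔT = 2.49/(1−0.4089) = 4.2125 °C.
With doubled surface-albedo: g' = 0.4558, ΔT' = 2.49/(1−0.4558) = 4.5755 °C.
Change = 4.5755 − 4.2125 = 0.36 °C.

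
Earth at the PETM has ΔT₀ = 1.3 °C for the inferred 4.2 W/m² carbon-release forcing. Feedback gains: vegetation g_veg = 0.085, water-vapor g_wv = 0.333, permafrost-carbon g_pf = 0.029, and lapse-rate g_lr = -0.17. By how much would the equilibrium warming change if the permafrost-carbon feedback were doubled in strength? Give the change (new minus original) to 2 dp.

Original: g = 0.277, ΔT = 1.3/(1−0.277) = 1.7981 °C.
With doubled permafrost-carbon: g' = 0.306, ΔT' = 1.3/(1−0.306) = 1.8732 °C.
Change = 1.8732 − 1.7981 = 0.08 °C.

0.08 °C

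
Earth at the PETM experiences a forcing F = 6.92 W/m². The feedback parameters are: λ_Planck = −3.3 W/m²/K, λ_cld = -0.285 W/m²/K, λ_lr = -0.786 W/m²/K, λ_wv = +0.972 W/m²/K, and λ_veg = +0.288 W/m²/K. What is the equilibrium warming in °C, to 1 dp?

Net feedback parameter λ = (−3.3) + (-0.285) + (-0.786) + (+0.972) + (+0.288) = -3.111 W/m²/K.
ΔT = −F/λ = −6.92/(-3.111) = 2.2 °C.

2.2 °C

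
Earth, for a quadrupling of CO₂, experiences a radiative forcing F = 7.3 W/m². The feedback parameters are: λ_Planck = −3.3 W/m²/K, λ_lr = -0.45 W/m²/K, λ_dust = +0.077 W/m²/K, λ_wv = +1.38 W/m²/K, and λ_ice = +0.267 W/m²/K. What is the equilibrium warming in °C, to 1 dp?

3.6 °C

Net feedback parameter λ = (−3.3) + (-0.45) + (+0.077) + (+1.38) + (+0.267) = -2.026 W/m²/K.
ΔT = −F/λ = −7.3/(-2.026) = 3.6 °C.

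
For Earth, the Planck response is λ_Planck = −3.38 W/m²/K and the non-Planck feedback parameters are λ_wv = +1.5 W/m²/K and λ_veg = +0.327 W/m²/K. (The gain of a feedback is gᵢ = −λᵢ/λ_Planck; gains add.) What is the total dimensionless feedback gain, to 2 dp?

0.54

Convert to gains: g_wv = 1.5/3.38 = 0.4438; g_veg = 0.327/3.38 = 0.09675.
Total gain g = 0.54055.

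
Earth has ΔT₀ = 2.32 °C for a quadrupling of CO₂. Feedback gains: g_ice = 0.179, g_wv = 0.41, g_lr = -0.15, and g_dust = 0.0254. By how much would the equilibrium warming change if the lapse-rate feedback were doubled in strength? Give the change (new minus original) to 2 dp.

-0.95 °C

Original: g = 0.4644, ΔT = 2.32/(1−0.4644) = 4.3316 °C.
With doubled lapse-rate: g' = 0.3144, ΔT' = 2.32/(1−0.3144) = 3.3839 °C.
Change = 3.3839 − 4.3316 = -0.95 °C.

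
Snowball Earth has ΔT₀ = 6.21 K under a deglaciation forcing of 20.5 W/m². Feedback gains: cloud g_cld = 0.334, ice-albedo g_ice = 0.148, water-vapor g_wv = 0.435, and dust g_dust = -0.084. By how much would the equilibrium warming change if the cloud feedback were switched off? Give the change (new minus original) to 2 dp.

-24.79 K

Original: g = 0.833, ΔT = 6.21/(1−0.833) = 37.1856 K.
Without cloud: g' = 0.499, ΔT' = 6.21/(1−0.499) = 12.3952 K.
Change = 12.3952 − 37.1856 = -24.79 K.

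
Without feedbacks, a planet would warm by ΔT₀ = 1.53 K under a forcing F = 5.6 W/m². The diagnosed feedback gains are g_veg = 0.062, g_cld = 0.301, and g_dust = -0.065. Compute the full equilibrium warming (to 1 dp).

2.2 K

Total gain g = 0.062 + 0.301 − 0.065 = 0.298.
Amplification A = 1/(1 − 0.298) = 1.425.
ΔT = 1.53 × 1.425 = 2.2 K.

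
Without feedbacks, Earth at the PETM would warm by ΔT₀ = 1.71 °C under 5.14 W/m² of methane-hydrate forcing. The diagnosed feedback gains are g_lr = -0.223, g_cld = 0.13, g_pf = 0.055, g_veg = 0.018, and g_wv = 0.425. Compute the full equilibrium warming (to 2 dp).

Total gain g = -0.223 + 0.13 + 0.055 + 0.018 + 0.425 = 0.405.
Amplification A = 1/(1 − 0.405) = 1.681.
ΔT = 1.71 × 1.681 = 2.87 °C.

2.87 °C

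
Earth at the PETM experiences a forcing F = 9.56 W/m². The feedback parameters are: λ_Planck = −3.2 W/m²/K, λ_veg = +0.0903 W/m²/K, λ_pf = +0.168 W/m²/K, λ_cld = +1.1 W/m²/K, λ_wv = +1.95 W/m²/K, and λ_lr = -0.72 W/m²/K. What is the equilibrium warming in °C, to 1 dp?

Net feedback parameter λ = (−3.2) + (+0.0903) + (+0.168) + (+1.1) + (+1.95) + (-0.72) = -0.6117 W/m²/K.
ΔT = −F/λ = −9.56/(-0.6117) = 15.6 °C.

15.6 °C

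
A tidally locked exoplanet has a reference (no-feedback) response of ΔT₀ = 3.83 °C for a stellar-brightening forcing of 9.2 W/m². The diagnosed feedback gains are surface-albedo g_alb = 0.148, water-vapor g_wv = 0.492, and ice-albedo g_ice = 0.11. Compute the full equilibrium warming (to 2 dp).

Total gain g = 0.148 + 0.492 + 0.11 = 0.75.
Amplification A = 1/(1 − 0.75) = 4.
ΔT = 3.83 × 4 = 15.32 °C.

15.32 °C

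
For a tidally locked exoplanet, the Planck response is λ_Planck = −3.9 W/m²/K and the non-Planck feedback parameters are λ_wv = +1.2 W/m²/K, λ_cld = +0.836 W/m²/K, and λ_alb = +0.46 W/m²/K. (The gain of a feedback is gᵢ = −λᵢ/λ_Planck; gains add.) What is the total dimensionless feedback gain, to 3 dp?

0.640

Convert to gains: g_wv = 1.2/3.9 = 0.3077; g_cld = 0.836/3.9 = 0.2144; g_alb = 0.46/3.9 = 0.1179.
Total gain g = 0.64.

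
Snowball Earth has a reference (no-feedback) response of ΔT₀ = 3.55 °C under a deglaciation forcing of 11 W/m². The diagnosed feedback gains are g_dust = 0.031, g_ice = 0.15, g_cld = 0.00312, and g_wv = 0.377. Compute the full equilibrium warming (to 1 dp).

Total gain g = 0.031 + 0.15 + 0.00312 + 0.377 = 0.56112.
Amplification A = 1/(1 − 0.56112) = 2.279.
ΔT = 3.55 × 2.279 = 8.1 °C.

8.1 °C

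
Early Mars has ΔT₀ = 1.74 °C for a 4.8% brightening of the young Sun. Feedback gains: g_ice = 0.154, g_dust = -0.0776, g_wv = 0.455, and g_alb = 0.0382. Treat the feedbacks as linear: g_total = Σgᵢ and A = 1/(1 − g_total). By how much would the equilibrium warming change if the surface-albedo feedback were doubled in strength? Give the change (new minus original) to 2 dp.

0.39 °C

Original: g = 0.5696, ΔT = 1.74/(1−0.5696) = 4.0428 °C.
With doubled surface-albedo: g' = 0.6078, ΔT' = 1.74/(1−0.6078) = 4.4365 °C.
Change = 4.4365 − 4.0428 = 0.39 °C.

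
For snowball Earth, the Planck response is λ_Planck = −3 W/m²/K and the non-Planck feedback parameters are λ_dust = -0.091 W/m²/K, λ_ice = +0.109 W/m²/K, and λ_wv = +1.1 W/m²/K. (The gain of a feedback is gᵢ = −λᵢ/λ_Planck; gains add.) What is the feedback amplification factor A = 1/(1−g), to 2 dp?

1.59

Convert to gains: g_dust = -0.091/3 = -0.03033; g_ice = 0.109/3 = 0.03633; g_wv = 1.1/3 = 0.3667.
Total gain g = 0.3727.
A = 1/(1 − 0.3727) = 1.59.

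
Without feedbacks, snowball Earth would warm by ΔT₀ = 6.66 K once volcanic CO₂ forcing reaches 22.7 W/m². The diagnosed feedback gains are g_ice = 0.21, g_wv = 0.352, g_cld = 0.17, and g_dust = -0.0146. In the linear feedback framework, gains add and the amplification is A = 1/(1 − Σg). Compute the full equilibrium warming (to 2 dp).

23.57 K

Total gain g = 0.21 + 0.352 + 0.17 − 0.0146 = 0.7174.
Amplification A = 1/(1 − 0.7174) = 3.539.
ΔT = 6.66 × 3.539 = 23.57 K.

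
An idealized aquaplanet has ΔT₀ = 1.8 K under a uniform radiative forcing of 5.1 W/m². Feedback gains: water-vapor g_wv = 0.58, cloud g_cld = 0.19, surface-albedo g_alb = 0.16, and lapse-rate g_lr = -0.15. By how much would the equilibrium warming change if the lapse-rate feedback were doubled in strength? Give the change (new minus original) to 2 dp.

Original: g = 0.78, ΔT = 1.8/(1−0.78) = 8.1818 K.
With doubled lapse-rate: g' = 0.63, ΔT' = 1.8/(1−0.63) = 4.8649 K.
Change = 4.8649 − 8.1818 = -3.32 K.

-3.32 K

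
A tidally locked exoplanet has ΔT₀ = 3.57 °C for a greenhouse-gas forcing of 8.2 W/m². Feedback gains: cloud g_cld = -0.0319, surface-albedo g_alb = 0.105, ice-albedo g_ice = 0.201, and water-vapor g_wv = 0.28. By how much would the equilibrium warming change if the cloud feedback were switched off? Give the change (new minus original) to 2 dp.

Original: g = 0.5541, ΔT = 3.57/(1−0.5541) = 8.0063 °C.
Without cloud: g' = 0.586, ΔT' = 3.57/(1−0.586) = 8.6232 °C.
Change = 8.6232 − 8.0063 = 0.62 °C.

0.62 °C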